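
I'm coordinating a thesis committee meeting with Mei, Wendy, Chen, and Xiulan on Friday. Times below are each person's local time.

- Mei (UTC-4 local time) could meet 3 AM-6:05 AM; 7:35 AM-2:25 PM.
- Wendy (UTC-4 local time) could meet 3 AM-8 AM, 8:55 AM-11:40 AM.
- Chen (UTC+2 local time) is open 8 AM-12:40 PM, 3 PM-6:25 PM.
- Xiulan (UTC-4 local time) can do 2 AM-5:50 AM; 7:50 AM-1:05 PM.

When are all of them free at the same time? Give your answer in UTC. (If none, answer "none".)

07:00-09:50, 13:00-15:40

Mei in UTC: 07:00-10:05, 11:35-18:25 (add 4h to convert from UTC-4).
Wendy in UTC: 07:00-12:00, 12:55-15:40 (add 4h to convert from UTC-4).
Chen in UTC: 06:00-10:40, 13:00-16:25 (subtract 2h to convert from UTC+2).
Xiulan in UTC: 06:00-09:50, 11:50-17:05 (add 4h to convert from UTC-4).
Mei ∩ Wendy: 07:00-10:05, 11:35-12:00, 12:55-15:40.
Mei ∩ Wendy ∩ Chen: 07:00-10:05, 13:00-15:40.
Mei ∩ Wendy ∩ Chen ∩ Xiulan: 07:00-09:50, 13:00-15:40.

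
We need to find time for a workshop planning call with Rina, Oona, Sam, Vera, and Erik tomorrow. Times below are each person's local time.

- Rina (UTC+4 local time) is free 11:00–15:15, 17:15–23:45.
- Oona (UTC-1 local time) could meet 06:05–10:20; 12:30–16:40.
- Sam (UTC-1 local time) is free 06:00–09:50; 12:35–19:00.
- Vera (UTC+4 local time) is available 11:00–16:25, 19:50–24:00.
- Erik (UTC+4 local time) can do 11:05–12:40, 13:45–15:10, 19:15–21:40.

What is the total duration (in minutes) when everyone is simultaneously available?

270

Rina in UTC: 07:00-11:15, 13:15-19:45 (subtract 4h to convert from UTC+4).
Oona in UTC: 07:05-11:20, 13:30-17:40 (add 1h to convert from UTC-1).
Sam in UTC: 07:00-10:50, 13:35-20:00 (add 1h to convert from UTC-1).
Vera in UTC: 07:00-12:25, 15:50-20:00 (subtract 4h to convert from UTC+4).
Erik in UTC: 07:05-08:40, 09:45-11:10, 15:15-17:40 (subtract 4h to convert from UTC+4).
Rina ∩ Oona: 07:05-11:15, 13:30-17:40.
Rina ∩ Oona ∩ Sam: 07:05-10:50, 13:35-17:40.
Rina ∩ Oona ∩ Sam ∩ Vera: 07:05-10:50, 15:50-17:40.
Rina ∩ Oona ∩ Sam ∩ Vera ∩ Erik: 07:05-08:40, 09:45-10:50, 15:50-17:40.
Summing the common windows: 95 + 65 + 110 = 270 minutes.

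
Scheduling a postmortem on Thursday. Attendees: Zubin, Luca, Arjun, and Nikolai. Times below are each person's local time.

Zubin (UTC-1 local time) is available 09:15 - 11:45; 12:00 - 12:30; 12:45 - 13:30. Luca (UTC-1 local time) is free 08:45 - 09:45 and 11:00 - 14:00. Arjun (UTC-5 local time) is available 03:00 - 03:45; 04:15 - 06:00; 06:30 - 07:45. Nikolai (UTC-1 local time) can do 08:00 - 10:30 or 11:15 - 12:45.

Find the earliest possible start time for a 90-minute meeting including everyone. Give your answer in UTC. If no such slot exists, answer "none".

none

Zubin in UTC: 10:15-12:45, 13:00-13:30, 13:45-14:30 (add 1h to convert from UTC-1).
Luca in UTC: 09:45-10:45, 12:00-15:00 (add 1h to convert from UTC-1).
Arjun in UTC: 08:00-08:45, 09:15-11:00, 11:30-12:45 (add 5h to convert from UTC-5).
Nikolai in UTC: 09:00-11:30, 12:15-13:45 (add 1h to convert from UTC-1).
Zubin ∩ Luca: 10:15-10:45, 12:00-12:45, 13:00-13:30, 13:45-14:30.
Zubin ∩ Luca ∩ Arjun: 10:15-10:45, 12:00-12:45.
Zubin ∩ Luca ∩ Arjun ∩ Nikolai: 10:15-10:45, 12:15-12:45.
So the common availability across everyone is 10:15-10:45, 12:15-12:45.
No common window is at least 90 minutes long.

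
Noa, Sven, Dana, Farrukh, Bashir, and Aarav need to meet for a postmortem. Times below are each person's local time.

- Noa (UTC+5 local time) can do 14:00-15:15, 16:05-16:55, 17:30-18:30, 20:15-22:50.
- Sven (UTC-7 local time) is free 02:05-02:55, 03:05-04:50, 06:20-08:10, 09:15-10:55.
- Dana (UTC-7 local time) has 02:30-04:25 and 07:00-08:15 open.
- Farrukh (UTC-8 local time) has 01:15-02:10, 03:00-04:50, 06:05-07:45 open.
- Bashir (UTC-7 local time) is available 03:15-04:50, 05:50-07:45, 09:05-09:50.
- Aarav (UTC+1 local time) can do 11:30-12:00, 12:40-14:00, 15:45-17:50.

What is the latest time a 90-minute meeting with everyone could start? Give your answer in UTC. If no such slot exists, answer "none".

Noa in UTC: 09:00-10:15, 11:05-11:55, 12:30-13:30, 15:15-17:50 (subtract 5h to convert from UTC+5).
Sven in UTC: 09:05-09:55, 10:05-11:50, 13:20-15:10, 16:15-17:55 (add 7h to convert from UTC-7).
Dana in UTC: 09:30-11:25, 14:00-15:15 (add 7h to convert from UTC-7).
Farrukh in UTC: 09:15-10:10, 11:00-12:50, 14:05-15:45 (add 8h to convert from UTC-8).
Bashir in UTC: 10:15-11:50, 12:50-14:45, 16:05-16:50 (add 7h to convert from UTC-7).
Aarav in UTC: 10:30-11:00, 11:40-13:00, 14:45-16:50 (subtract 1h to convert from UTC+1).
Noa ∩ Sven: 09:05-09:55, 10:05-10:15, 11:05-11:50, 13:20-13:30, 16:15-17:50.
Noa ∩ Sven ∩ Dana: 09:30-09:55, 10:05-10:15, 11:05-11:25.
Noa ∩ Sven ∩ Dana ∩ Farrukh: 09:30-09:55, 10:05-10:10, 11:05-11:25.
Noa ∩ Sven ∩ Dana ∩ Farrukh ∩ Bashir: 11:05-11:25.
Noa ∩ Sven ∩ Dana ∩ Farrukh ∩ Bashir ∩ Aarav: ∅.
There is no time when everyone is free.
No common window is at least 90 minutes long.

none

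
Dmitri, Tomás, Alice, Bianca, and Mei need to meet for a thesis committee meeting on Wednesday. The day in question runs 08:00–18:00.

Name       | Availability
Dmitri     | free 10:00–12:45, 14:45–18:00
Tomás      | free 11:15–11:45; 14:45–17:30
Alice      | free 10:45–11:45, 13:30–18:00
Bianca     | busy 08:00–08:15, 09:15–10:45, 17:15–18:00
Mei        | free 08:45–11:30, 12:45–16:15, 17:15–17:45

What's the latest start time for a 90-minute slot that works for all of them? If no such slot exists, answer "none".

Dmitri free: 10:00-12:45, 14:45-18:00.
Tomás free: 11:15-11:45, 14:45-17:30.
Alice free: 10:45-11:45, 13:30-18:00.
Bianca free: 08:15-09:15, 10:45-17:15 (invert busy blocks within the working day).
Mei free: 08:45-11:30, 12:45-16:15, 17:15-17:45.
Dmitri ∩ Tomás: 11:15-11:45, 14:45-17:30.
Dmitri ∩ Tomás ∩ Alice: 11:15-11:45, 14:45-17:30.
Dmitri ∩ Tomás ∩ Alice ∩ Bianca: 11:15-11:45, 14:45-17:15.
Dmitri ∩ Tomás ∩ Alice ∩ Bianca ∩ Mei: 11:15-11:30, 14:45-16:15.
The last common window of at least 90 minutes is 14:45-16:15; a 90-minute meeting can start as late as 14:45 and still end by 16:15.

14:45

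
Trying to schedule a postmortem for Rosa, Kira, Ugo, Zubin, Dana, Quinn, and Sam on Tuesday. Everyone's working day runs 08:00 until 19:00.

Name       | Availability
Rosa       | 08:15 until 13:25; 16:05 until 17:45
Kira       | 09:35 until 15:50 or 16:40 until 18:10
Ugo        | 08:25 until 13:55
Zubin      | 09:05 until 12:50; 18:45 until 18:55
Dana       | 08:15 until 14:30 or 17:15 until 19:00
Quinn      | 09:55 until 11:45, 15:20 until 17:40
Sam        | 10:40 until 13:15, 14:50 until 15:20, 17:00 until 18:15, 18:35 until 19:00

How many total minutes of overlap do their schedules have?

Rosa ∩ Kira: 09:35-13:25, 16:40-17:45.
Rosa ∩ Kira ∩ Ugo: 09:35-13:25.
Rosa ∩ Kira ∩ Ugo ∩ Zubin: 09:35-12:50.
Rosa ∩ Kira ∩ Ugo ∩ Zubin ∩ Dana: 09:35-12:50.
Rosa ∩ Kira ∩ Ugo ∩ Zubin ∩ Dana ∩ Quinn: 09:55-11:45.
Rosa ∩ Kira ∩ Ugo ∩ Zubin ∩ Dana ∩ Quinn ∩ Sam: 10:40-11:45.
That's a single block of 65 minutes.

65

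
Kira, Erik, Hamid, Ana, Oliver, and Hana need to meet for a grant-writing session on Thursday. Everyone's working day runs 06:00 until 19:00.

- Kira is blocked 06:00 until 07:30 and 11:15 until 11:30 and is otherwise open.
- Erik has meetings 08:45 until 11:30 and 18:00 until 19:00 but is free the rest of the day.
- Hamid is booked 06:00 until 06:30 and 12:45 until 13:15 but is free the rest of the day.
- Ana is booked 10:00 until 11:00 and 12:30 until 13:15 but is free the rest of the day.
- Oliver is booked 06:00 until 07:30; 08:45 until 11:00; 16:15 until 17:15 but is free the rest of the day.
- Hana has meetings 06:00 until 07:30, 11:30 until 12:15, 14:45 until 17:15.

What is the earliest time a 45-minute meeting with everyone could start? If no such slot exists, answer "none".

Kira free: 07:30-11:15, 11:30-19:00 (invert busy blocks within the working day).
Erik free: 06:00-08:45, 11:30-18:00 (invert busy blocks within the working day).
Hamid free: 06:30-12:45, 13:15-19:00 (invert busy blocks within the working day).
Ana free: 06:00-10:00, 11:00-12:30, 13:15-19:00 (invert busy blocks within the working day).
Oliver free: 07:30-08:45, 11:00-16:15, 17:15-19:00 (invert busy blocks within the working day).
Hana free: 07:30-11:30, 12:15-14:45, 17:15-19:00 (invert busy blocks within the working day).
Kira ∩ Erik: 07:30-08:45, 11:30-18:00.
Kira ∩ Erik ∩ Hamid: 07:30-08:45, 11:30-12:45, 13:15-18:00.
Kira ∩ Erik ∩ Hamid ∩ Ana: 07:30-08:45, 11:30-12:30, 13:15-18:00.
Kira ∩ Erik ∩ Hamid ∩ Ana ∩ Oliver: 07:30-08:45, 11:30-12:30, 13:15-16:15, 17:15-18:00.
Kira ∩ Erik ∩ Hamid ∩ Ana ∩ Oliver ∩ Hana: 07:30-08:45, 12:15-12:30, 13:15-14:45, 17:15-18:00.
The first common window of at least 45 minutes is 07:30-08:45, so the earliest start is 07:30.

07:30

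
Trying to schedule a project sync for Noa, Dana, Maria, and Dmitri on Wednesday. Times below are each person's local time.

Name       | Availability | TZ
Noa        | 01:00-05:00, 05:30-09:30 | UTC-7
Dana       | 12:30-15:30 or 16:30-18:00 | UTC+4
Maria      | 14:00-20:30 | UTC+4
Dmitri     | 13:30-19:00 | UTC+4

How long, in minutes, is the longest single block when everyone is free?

Noa in UTC: 08:00-12:00, 12:30-16:30 (add 7h to convert from UTC-7).
Dana in UTC: 08:30-11:30, 12:30-14:00 (subtract 4h to convert from UTC+4).
Maria in UTC: 10:00-16:30 (subtract 4h to convert from UTC+4).
Dmitri in UTC: 09:30-15:00 (subtract 4h to convert from UTC+4).
Noa ∩ Dana: 08:30-11:30, 12:30-14:00.
Noa ∩ Dana ∩ Maria: 10:00-11:30, 12:30-14:00.
Noa ∩ Dana ∩ Maria ∩ Dmitri: 10:00-11:30, 12:30-14:00.
The longest is 10:00-11:30 at 90 minutes.

90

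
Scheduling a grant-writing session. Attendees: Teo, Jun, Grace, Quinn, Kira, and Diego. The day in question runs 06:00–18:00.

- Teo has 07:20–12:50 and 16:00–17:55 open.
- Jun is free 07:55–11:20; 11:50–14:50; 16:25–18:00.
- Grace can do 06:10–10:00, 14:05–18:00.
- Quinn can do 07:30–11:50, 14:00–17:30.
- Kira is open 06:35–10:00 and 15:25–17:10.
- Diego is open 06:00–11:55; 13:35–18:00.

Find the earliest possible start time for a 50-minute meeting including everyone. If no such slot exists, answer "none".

Teo ∩ Jun: 07:55-11:20, 11:50-12:50, 16:25-17:55.
Teo ∩ Jun ∩ Grace: 07:55-10:00, 16:25-17:55.
Teo ∩ Jun ∩ Grace ∩ Quinn: 07:55-10:00, 16:25-17:30.
Teo ∩ Jun ∩ Grace ∩ Quinn ∩ Kira: 07:55-10:00, 16:25-17:10.
Teo ∩ Jun ∩ Grace ∩ Quinn ∩ Kira ∩ Diego: 07:55-10:00, 16:25-17:10.
So the common availability across everyone is 07:55-10:00, 16:25-17:10.
The first common window of at least 50 minutes is 07:55-10:00, so the earliest start is 07:55.

07:55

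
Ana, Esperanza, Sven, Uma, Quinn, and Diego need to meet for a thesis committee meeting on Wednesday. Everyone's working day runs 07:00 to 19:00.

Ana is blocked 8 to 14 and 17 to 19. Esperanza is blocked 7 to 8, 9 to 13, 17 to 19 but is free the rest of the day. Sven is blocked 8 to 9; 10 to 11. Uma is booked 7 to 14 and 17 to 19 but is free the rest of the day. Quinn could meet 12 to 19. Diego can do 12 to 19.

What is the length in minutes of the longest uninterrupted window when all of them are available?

Ana free: 07:00-08:00, 14:00-17:00 (invert busy blocks within the working day).
Esperanza free: 08:00-09:00, 13:00-17:00 (invert busy blocks within the working day).
Sven free: 07:00-08:00, 09:00-10:00, 11:00-19:00 (invert busy blocks within the working day).
Uma free: 14:00-17:00 (invert busy blocks within the working day).
Quinn free: 12:00-19:00.
Diego free: 12:00-19:00.
Ana ∩ Esperanza: 14:00-17:00.
Ana ∩ Esperanza ∩ Sven: 14:00-17:00.
Ana ∩ Esperanza ∩ Sven ∩ Uma: 14:00-17:00.
Ana ∩ Esperanza ∩ Sven ∩ Uma ∩ Quinn: 14:00-17:00.
Ana ∩ Esperanza ∩ Sven ∩ Uma ∩ Quinn ∩ Diego: 14:00-17:00.
Those are the intersection windows.
The longest is 14:00-17:00 at 180 minutes.

180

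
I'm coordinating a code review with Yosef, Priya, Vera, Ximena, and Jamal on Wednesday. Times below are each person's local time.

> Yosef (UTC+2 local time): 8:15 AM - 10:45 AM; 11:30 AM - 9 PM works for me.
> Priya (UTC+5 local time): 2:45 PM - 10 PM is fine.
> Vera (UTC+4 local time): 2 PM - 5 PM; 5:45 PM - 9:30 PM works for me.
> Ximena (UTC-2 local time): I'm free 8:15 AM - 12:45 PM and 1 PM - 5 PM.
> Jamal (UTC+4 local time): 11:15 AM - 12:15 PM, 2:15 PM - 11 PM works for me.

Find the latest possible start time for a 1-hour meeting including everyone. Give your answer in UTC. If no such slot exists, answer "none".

16:00

Yosef in UTC: 06:15-08:45, 09:30-19:00 (subtract 2h to convert from UTC+2).
Priya in UTC: 09:45-17:00 (subtract 5h to convert from UTC+5).
Vera in UTC: 10:00-13:00, 13:45-17:30 (subtract 4h to convert from UTC+4).
Ximena in UTC: 10:15-14:45, 15:00-19:00 (add 2h to convert from UTC-2).
Jamal in UTC: 07:15-08:15, 10:15-19:00 (subtract 4h to convert from UTC+4).
Yosef ∩ Priya: 09:45-17:00.
Yosef ∩ Priya ∩ Vera: 10:00-13:00, 13:45-17:00.
Yosef ∩ Priya ∩ Vera ∩ Ximena: 10:15-13:00, 13:45-14:45, 15:00-17:00.
Yosef ∩ Priya ∩ Vera ∩ Ximena ∩ Jamal: 10:15-13:00, 13:45-14:45, 15:00-17:00.
The last common window of at least 60 minutes is 15:00-17:00; a 60-minute meeting can start as late as 16:00 and still end by 17:00.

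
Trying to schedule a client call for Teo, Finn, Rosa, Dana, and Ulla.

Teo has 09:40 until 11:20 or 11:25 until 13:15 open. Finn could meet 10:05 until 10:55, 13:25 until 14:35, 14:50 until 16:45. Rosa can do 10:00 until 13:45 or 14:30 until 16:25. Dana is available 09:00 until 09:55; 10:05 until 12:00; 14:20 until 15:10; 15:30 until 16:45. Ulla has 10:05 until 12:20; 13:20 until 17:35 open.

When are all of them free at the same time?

Teo ∩ Finn: 10:05-10:55.
Teo ∩ Finn ∩ Rosa: 10:05-10:55.
Teo ∩ Finn ∩ Rosa ∩ Dana: 10:05-10:55.
Teo ∩ Finn ∩ Rosa ∩ Dana ∩ Ulla: 10:05-10:55.

10:05-10:55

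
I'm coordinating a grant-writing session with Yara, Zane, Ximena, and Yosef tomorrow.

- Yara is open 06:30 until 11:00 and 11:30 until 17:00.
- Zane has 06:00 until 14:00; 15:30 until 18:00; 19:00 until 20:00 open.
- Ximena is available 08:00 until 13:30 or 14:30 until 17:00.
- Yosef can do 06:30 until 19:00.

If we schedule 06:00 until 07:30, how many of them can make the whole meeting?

1

Zane can make the full 06:00-07:30 slot — that's 1.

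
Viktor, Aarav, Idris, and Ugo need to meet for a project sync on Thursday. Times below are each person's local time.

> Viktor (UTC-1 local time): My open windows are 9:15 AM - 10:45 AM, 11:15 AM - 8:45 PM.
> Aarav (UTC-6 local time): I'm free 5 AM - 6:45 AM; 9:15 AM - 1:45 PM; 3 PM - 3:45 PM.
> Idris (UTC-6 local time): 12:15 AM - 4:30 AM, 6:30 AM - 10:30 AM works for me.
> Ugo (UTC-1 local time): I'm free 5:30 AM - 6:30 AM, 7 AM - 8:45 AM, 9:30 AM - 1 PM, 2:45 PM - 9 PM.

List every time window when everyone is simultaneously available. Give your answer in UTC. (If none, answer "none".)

Viktor in UTC: 10:15-11:45, 12:15-21:45 (add 1h to convert from UTC-1).
Aarav in UTC: 11:00-12:45, 15:15-19:45, 21:00-21:45 (add 6h to convert from UTC-6).
Idris in UTC: 06:15-10:30, 12:30-16:30 (add 6h to convert from UTC-6).
Ugo in UTC: 06:30-07:30, 08:00-09:45, 10:30-14:00, 15:45-22:00 (add 1h to convert from UTC-1).
Viktor ∩ Aarav: 11:00-11:45, 12:15-12:45, 15:15-19:45, 21:00-21:45.
Viktor ∩ Aarav ∩ Idris: 12:30-12:45, 15:15-16:30.
Viktor ∩ Aarav ∩ Idris ∩ Ugo: 12:30-12:45, 15:45-16:30.
So the common availability across everyone is 12:30-12:45, 15:45-16:30.

12:30-12:45, 15:45-16:30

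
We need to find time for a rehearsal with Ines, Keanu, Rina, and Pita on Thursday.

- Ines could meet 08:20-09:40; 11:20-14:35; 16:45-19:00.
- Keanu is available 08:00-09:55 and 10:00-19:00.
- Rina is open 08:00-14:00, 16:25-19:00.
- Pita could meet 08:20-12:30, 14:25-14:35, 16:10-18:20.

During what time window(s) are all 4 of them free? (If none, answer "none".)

08:20-09:40, 11:20-12:30, 16:45-18:20

Ines ∩ Keanu: 08:20-09:40, 11:20-14:35, 16:45-19:00.
Ines ∩ Keanu ∩ Rina: 08:20-09:40, 11:20-14:00, 16:45-19:00.
Ines ∩ Keanu ∩ Rina ∩ Pita: 08:20-09:40, 11:20-12:30, 16:45-18:20.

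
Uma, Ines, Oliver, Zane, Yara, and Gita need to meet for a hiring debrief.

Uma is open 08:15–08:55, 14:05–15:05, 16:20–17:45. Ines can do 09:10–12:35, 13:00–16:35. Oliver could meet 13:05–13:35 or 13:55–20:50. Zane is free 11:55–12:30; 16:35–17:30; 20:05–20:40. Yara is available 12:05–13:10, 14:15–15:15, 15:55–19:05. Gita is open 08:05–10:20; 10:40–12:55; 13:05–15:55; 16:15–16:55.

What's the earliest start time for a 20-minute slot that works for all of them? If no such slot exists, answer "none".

Uma ∩ Ines: 14:05-15:05, 16:20-16:35.
Uma ∩ Ines ∩ Oliver: 14:05-15:05, 16:20-16:35.
Uma ∩ Ines ∩ Oliver ∩ Zane: ∅.
Uma ∩ Ines ∩ Oliver ∩ Zane ∩ Yara: ∅.
Uma ∩ Ines ∩ Oliver ∩ Zane ∩ Yara ∩ Gita: ∅.
There is no time when everyone is free.
No common window is at least 20 minutes long.

none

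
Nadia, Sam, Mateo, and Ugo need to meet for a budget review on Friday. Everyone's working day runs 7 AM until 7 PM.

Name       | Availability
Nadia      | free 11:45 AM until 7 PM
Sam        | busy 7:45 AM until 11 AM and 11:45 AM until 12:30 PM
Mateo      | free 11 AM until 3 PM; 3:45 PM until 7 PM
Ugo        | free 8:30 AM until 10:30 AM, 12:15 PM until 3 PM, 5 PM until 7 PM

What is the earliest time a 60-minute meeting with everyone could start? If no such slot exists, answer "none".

Nadia free: 11:45-19:00.
Sam free: 07:00-07:45, 11:00-11:45, 12:30-19:00 (invert busy blocks within the working day).
Mateo free: 11:00-15:00, 15:45-19:00.
Ugo free: 08:30-10:30, 12:15-15:00, 17:00-19:00.
Nadia ∩ Sam: 12:30-19:00.
Nadia ∩ Sam ∩ Mateo: 12:30-15:00, 15:45-19:00.
Nadia ∩ Sam ∩ Mateo ∩ Ugo: 12:30-15:00, 17:00-19:00.
The first common window of at least 60 minutes is 12:30-15:00, so the earliest start is 12:30.

12:30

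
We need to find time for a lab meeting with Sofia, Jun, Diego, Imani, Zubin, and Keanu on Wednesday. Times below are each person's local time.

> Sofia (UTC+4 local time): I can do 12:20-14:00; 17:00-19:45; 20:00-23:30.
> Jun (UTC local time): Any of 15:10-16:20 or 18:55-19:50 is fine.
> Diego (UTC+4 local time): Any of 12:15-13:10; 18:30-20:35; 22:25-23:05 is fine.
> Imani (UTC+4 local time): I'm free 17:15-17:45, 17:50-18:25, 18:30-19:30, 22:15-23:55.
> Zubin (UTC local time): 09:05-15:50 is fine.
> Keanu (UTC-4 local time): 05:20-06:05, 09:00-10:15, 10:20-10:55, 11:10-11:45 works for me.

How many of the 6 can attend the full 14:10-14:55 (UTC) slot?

2

Sofia in UTC: 08:20-10:00, 13:00-15:45, 16:00-19:30 (subtract 4h to convert from UTC+4).
Jun in UTC: 15:10-16:20, 18:55-19:50.
Diego in UTC: 08:15-09:10, 14:30-16:35, 18:25-19:05 (subtract 4h to convert from UTC+4).
Imani in UTC: 13:15-13:45, 13:50-14:25, 14:30-15:30, 18:15-19:55 (subtract 4h to convert from UTC+4).
Zubin in UTC: 09:05-15:50.
Keanu in UTC: 09:20-10:05, 13:00-14:15, 14:20-14:55, 15:10-15:45 (add 4h to convert from UTC-4).
Sofia and Zubin can make the full 14:10-14:55 slot — that's 2.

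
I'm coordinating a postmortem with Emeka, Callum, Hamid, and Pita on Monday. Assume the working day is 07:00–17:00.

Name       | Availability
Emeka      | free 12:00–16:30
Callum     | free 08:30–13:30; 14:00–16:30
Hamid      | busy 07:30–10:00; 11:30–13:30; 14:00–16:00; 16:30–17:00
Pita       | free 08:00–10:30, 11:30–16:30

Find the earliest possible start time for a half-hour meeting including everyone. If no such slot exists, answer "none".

16:00

Emeka free: 12:00-16:30.
Callum free: 08:30-13:30, 14:00-16:30.
Hamid free: 07:00-07:30, 10:00-11:30, 13:30-14:00, 16:00-16:30 (invert busy blocks within the working day).
Pita free: 08:00-10:30, 11:30-16:30.
Emeka ∩ Callum: 12:00-13:30, 14:00-16:30.
Emeka ∩ Callum ∩ Hamid: 16:00-16:30.
Emeka ∩ Callum ∩ Hamid ∩ Pita: 16:00-16:30.
The first common window of at least 30 minutes is 16:00-16:30, so the earliest start is 16:00.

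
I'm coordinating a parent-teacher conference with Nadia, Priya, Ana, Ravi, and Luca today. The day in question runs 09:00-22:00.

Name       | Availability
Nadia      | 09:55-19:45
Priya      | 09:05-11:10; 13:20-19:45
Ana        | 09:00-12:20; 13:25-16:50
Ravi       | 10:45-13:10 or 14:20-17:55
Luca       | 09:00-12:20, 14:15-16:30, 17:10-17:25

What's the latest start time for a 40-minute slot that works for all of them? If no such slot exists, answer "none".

15:50

Nadia ∩ Priya: 09:55-11:10, 13:20-19:45.
Nadia ∩ Priya ∩ Ana: 09:55-11:10, 13:25-16:50.
Nadia ∩ Priya ∩ Ana ∩ Ravi: 10:45-11:10, 14:20-16:50.
Nadia ∩ Priya ∩ Ana ∩ Ravi ∩ Luca: 10:45-11:10, 14:20-16:30.
The last common window of at least 40 minutes is 14:20-16:30; a 40-minute meeting can start as late as 15:50 and still end by 16:30.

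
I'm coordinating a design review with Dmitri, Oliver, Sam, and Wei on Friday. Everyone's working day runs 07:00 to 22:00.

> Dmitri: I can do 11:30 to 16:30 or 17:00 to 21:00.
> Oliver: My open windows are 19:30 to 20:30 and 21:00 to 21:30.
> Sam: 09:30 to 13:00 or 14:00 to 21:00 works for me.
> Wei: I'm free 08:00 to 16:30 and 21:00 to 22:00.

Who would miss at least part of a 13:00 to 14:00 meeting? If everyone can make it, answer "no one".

Dmitri: free for 13:00-14:00. Oliver: not fully free for 13:00-14:00. Sam: not fully free for 13:00-14:00. Wei: free for 13:00-14:00.

Oliver, Sam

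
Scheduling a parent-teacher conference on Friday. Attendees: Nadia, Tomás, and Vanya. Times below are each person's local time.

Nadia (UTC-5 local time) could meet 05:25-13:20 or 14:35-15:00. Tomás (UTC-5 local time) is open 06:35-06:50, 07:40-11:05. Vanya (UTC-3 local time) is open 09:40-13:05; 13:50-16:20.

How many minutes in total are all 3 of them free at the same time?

205

Nadia in UTC: 10:25-18:20, 19:35-20:00 (add 5h to convert from UTC-5).
Tomás in UTC: 11:35-11:50, 12:40-16:05 (add 5h to convert from UTC-5).
Vanya in UTC: 12:40-16:05, 16:50-19:20 (add 3h to convert from UTC-3).
Nadia ∩ Tomás: 11:35-11:50, 12:40-16:05.
Nadia ∩ Tomás ∩ Vanya: 12:40-16:05.
Those are the intersection windows.
That's a single block of 205 minutes.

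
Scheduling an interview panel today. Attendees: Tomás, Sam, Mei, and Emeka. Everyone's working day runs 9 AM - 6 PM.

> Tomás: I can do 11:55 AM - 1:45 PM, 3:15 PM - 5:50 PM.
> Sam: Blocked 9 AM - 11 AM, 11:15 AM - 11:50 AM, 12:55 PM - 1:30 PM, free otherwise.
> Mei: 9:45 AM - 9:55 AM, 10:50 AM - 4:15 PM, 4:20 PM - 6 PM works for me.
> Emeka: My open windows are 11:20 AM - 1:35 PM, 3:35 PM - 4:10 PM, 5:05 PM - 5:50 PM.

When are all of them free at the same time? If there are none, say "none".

11:55-12:55, 13:30-13:35, 15:35-16:10, 17:05-17:50

Tomás free: 11:55-13:45, 15:15-17:50.
Sam free: 11:00-11:15, 11:50-12:55, 13:30-18:00 (invert busy blocks within the working day).
Mei free: 09:45-09:55, 10:50-16:15, 16:20-18:00.
Emeka free: 11:20-13:35, 15:35-16:10, 17:05-17:50.
Tomás ∩ Sam: 11:55-12:55, 13:30-13:45, 15:15-17:50.
Tomás ∩ Sam ∩ Mei: 11:55-12:55, 13:30-13:45, 15:15-16:15, 16:20-17:50.
Tomás ∩ Sam ∩ Mei ∩ Emeka: 11:55-12:55, 13:30-13:35, 15:35-16:10, 17:05-17:50.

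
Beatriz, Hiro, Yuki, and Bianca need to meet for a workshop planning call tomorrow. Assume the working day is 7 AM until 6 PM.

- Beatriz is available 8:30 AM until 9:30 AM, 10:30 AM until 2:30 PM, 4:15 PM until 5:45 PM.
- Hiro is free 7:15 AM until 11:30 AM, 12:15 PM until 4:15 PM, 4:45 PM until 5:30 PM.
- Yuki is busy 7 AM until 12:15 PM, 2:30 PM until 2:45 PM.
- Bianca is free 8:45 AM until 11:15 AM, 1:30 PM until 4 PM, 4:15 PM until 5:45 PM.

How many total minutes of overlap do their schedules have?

Beatriz free: 08:30-09:30, 10:30-14:30, 16:15-17:45.
Hiro free: 07:15-11:30, 12:15-16:15, 16:45-17:30.
Yuki free: 12:15-14:30, 14:45-18:00 (invert busy blocks within the working day).
Bianca free: 08:45-11:15, 13:30-16:00, 16:15-17:45.
Beatriz ∩ Hiro: 08:30-09:30, 10:30-11:30, 12:15-14:30, 16:45-17:30.
Beatriz ∩ Hiro ∩ Yuki: 12:15-14:30, 16:45-17:30.
Beatriz ∩ Hiro ∩ Yuki ∩ Bianca: 13:30-14:30, 16:45-17:30.
Summing the common windows: 60 + 45 = 105 minutes.

105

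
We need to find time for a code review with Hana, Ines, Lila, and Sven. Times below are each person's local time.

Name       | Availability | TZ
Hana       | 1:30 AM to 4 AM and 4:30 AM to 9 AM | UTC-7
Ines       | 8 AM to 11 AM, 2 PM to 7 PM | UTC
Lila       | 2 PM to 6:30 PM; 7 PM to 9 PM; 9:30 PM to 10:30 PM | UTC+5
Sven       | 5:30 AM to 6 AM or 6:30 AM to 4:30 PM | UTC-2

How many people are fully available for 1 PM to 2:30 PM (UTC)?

2

Hana in UTC: 08:30-11:00, 11:30-16:00 (add 7h to convert from UTC-7).
Ines in UTC: 08:00-11:00, 14:00-19:00.
Lila in UTC: 09:00-13:30, 14:00-16:00, 16:30-17:30 (subtract 5h to convert from UTC+5).
Sven in UTC: 07:30-08:00, 08:30-18:30 (add 2h to convert from UTC-2).
Hana and Sven can make the full 13:00-14:30 slot — that's 2.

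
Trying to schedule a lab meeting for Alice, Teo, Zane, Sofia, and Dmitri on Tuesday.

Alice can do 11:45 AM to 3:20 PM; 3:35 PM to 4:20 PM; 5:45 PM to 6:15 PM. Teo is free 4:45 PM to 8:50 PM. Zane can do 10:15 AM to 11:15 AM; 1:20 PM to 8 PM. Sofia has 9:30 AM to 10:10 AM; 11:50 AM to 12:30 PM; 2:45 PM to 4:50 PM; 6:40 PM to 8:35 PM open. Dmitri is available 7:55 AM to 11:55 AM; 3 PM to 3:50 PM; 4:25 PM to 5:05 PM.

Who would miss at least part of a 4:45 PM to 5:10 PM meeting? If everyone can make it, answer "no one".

Alice: not fully free for 16:45-17:10. Teo: free for 16:45-17:10. Zane: free for 16:45-17:10. Sofia: not fully free for 16:45-17:10. Dmitri: not fully free for 16:45-17:10.

Alice, Dmitri, Sofia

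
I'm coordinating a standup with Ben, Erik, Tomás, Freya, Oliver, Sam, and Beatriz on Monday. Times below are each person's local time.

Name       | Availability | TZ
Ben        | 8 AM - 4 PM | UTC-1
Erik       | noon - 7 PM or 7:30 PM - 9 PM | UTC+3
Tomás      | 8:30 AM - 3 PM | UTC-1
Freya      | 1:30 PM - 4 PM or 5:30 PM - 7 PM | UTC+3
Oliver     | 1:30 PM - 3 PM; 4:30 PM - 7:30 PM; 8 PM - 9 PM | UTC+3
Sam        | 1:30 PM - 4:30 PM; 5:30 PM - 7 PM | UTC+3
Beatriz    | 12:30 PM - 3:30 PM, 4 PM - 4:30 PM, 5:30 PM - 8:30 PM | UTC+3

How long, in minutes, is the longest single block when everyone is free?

90

Ben in UTC: 09:00-17:00 (add 1h to convert from UTC-1).
Erik in UTC: 09:00-16:00, 16:30-18:00 (subtract 3h to convert from UTC+3).
Tomás in UTC: 09:30-16:00 (add 1h to convert from UTC-1).
Freya in UTC: 10:30-13:00, 14:30-16:00 (subtract 3h to convert from UTC+3).
Oliver in UTC: 10:30-12:00, 13:30-16:30, 17:00-18:00 (subtract 3h to convert from UTC+3).
Sam in UTC: 10:30-13:30, 14:30-16:00 (subtract 3h to convert from UTC+3).
Beatriz in UTC: 09:30-12:30, 13:00-13:30, 14:30-17:30 (subtract 3h to convert from UTC+3).
Ben ∩ Erik: 09:00-16:00, 16:30-17:00.
Ben ∩ Erik ∩ Tomás: 09:30-16:00.
Ben ∩ Erik ∩ Tomás ∩ Freya: 10:30-13:00, 14:30-16:00.
Ben ∩ Erik ∩ Tomás ∩ Freya ∩ Oliver: 10:30-12:00, 14:30-16:00.
Ben ∩ Erik ∩ Tomás ∩ Freya ∩ Oliver ∩ Sam: 10:30-12:00, 14:30-16:00.
Ben ∩ Erik ∩ Tomás ∩ Freya ∩ Oliver ∩ Sam ∩ Beatriz: 10:30-12:00, 14:30-16:00.
So the common availability across everyone is 10:30-12:00, 14:30-16:00.
The longest is 10:30-12:00 at 90 minutes.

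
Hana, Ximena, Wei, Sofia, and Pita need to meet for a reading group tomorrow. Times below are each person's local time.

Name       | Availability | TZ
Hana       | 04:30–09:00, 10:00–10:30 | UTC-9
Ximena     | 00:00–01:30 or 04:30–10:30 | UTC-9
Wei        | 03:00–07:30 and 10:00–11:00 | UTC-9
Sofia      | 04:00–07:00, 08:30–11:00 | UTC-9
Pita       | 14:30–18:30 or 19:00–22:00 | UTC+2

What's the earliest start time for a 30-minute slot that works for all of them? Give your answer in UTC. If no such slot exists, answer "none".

Hana in UTC: 13:30-18:00, 19:00-19:30 (add 9h to convert from UTC-9).
Ximena in UTC: 09:00-10:30, 13:30-19:30 (add 9h to convert from UTC-9).
Wei in UTC: 12:00-16:30, 19:00-20:00 (add 9h to convert from UTC-9).
Sofia in UTC: 13:00-16:00, 17:30-20:00 (add 9h to convert from UTC-9).
Pita in UTC: 12:30-16:30, 17:00-20:00 (subtract 2h to convert from UTC+2).
Hana ∩ Ximena: 13:30-18:00, 19:00-19:30.
Hana ∩ Ximena ∩ Wei: 13:30-16:30, 19:00-19:30.
Hana ∩ Ximena ∩ Wei ∩ Sofia: 13:30-16:00, 19:00-19:30.
Hana ∩ Ximena ∩ Wei ∩ Sofia ∩ Pita: 13:30-16:00, 19:00-19:30.
The first common window of at least 30 minutes is 13:30-16:00, so the earliest start is 13:30.

13:30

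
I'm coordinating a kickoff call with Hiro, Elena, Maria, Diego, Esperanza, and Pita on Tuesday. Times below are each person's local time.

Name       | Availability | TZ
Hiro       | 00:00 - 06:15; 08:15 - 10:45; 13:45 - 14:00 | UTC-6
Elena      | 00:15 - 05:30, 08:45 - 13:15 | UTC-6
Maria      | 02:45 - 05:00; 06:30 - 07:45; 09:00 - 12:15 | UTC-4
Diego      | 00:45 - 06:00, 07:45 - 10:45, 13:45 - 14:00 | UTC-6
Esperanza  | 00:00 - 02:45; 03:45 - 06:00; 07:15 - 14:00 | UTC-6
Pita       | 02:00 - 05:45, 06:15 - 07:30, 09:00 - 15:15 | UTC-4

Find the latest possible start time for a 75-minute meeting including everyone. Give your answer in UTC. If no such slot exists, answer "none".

15:00

Hiro in UTC: 06:00-12:15, 14:15-16:45, 19:45-20:00 (add 6h to convert from UTC-6).
Elena in UTC: 06:15-11:30, 14:45-19:15 (add 6h to convert from UTC-6).
Maria in UTC: 06:45-09:00, 10:30-11:45, 13:00-16:15 (add 4h to convert from UTC-4).
Diego in UTC: 06:45-12:00, 13:45-16:45, 19:45-20:00 (add 6h to convert from UTC-6).
Esperanza in UTC: 06:00-08:45, 09:45-12:00, 13:15-20:00 (add 6h to convert from UTC-6).
Pita in UTC: 06:00-09:45, 10:15-11:30, 13:00-19:15 (add 4h to convert from UTC-4).
Hiro ∩ Elena: 06:15-11:30, 14:45-16:45.
Hiro ∩ Elena ∩ Maria: 06:45-09:00, 10:30-11:30, 14:45-16:15.
Hiro ∩ Elena ∩ Maria ∩ Diego: 06:45-09:00, 10:30-11:30, 14:45-16:15.
Hiro ∩ Elena ∩ Maria ∩ Diego ∩ Esperanza: 06:45-08:45, 10:30-11:30, 14:45-16:15.
Hiro ∩ Elena ∩ Maria ∩ Diego ∩ Esperanza ∩ Pita: 06:45-08:45, 10:30-11:30, 14:45-16:15.
The last common window of at least 75 minutes is 14:45-16:15; a 75-minute meeting can start as late as 15:00 and still end by 16:15.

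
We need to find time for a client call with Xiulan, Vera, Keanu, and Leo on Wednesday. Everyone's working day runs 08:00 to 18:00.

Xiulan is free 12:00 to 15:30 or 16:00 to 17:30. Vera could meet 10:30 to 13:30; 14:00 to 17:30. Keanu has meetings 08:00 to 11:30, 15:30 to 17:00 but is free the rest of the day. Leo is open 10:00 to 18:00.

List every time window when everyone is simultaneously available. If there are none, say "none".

Xiulan free: 12:00-15:30, 16:00-17:30.
Vera free: 10:30-13:30, 14:00-17:30.
Keanu free: 11:30-15:30, 17:00-18:00 (invert busy blocks within the working day).
Leo free: 10:00-18:00.
Xiulan ∩ Vera: 12:00-13:30, 14:00-15:30, 16:00-17:30.
Xiulan ∩ Vera ∩ Keanu: 12:00-13:30, 14:00-15:30, 17:00-17:30.
Xiulan ∩ Vera ∩ Keanu ∩ Leo: 12:00-13:30, 14:00-15:30, 17:00-17:30.

12:00-13:30, 14:00-15:30, 17:00-17:30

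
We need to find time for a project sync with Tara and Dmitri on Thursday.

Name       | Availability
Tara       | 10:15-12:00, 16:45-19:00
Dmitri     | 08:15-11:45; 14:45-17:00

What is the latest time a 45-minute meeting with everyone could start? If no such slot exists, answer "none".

Tara ∩ Dmitri: 10:15-11:45, 16:45-17:00.
So the common availability across everyone is 10:15-11:45, 16:45-17:00.
The last common window of at least 45 minutes is 10:15-11:45; a 45-minute meeting can start as late as 11:00 and still end by 11:45.

11:00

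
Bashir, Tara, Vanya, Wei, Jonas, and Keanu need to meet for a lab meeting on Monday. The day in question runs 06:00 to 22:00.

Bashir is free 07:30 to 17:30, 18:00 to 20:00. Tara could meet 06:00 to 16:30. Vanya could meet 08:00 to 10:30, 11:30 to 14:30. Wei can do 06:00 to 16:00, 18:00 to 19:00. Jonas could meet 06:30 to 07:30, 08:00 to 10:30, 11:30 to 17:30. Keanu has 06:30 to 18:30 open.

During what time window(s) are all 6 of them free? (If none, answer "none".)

08:00-10:30, 11:30-14:30

Bashir ∩ Tara: 07:30-16:30.
Bashir ∩ Tara ∩ Vanya: 08:00-10:30, 11:30-14:30.
Bashir ∩ Tara ∩ Vanya ∩ Wei: 08:00-10:30, 11:30-14:30.
Bashir ∩ Tara ∩ Vanya ∩ Wei ∩ Jonas: 08:00-10:30, 11:30-14:30.
Bashir ∩ Tara ∩ Vanya ∩ Wei ∩ Jonas ∩ Keanu: 08:00-10:30, 11:30-14:30.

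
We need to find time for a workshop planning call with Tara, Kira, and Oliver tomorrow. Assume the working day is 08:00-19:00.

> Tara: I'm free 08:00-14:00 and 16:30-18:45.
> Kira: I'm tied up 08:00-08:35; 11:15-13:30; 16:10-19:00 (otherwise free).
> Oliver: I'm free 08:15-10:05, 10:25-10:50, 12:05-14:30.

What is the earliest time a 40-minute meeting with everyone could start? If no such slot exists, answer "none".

Tara free: 08:00-14:00, 16:30-18:45.
Kira free: 08:35-11:15, 13:30-16:10 (invert busy blocks within the working day).
Oliver free: 08:15-10:05, 10:25-10:50, 12:05-14:30.
Tara ∩ Kira: 08:35-11:15, 13:30-14:00.
Tara ∩ Kira ∩ Oliver: 08:35-10:05, 10:25-10:50, 13:30-14:00.
So the common availability across everyone is 08:35-10:05, 10:25-10:50, 13:30-14:00.
The first common window of at least 40 minutes is 08:35-10:05, so the earliest start is 08:35.

08:35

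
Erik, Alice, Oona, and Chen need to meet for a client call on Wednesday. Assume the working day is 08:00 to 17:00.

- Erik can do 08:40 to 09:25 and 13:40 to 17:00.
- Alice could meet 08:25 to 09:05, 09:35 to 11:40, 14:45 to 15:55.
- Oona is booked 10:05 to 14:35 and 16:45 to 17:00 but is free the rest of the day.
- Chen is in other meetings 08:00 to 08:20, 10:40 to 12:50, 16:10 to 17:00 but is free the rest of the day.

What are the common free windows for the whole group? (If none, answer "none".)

Erik free: 08:40-09:25, 13:40-17:00.
Alice free: 08:25-09:05, 09:35-11:40, 14:45-15:55.
Oona free: 08:00-10:05, 14:35-16:45 (invert busy blocks within the working day).
Chen free: 08:20-10:40, 12:50-16:10 (invert busy blocks within the working day).
Erik ∩ Alice: 08:40-09:05, 14:45-15:55.
Erik ∩ Alice ∩ Oona: 08:40-09:05, 14:45-15:55.
Erik ∩ Alice ∩ Oona ∩ Chen: 08:40-09:05, 14:45-15:55.

08:40-09:05, 14:45-15:55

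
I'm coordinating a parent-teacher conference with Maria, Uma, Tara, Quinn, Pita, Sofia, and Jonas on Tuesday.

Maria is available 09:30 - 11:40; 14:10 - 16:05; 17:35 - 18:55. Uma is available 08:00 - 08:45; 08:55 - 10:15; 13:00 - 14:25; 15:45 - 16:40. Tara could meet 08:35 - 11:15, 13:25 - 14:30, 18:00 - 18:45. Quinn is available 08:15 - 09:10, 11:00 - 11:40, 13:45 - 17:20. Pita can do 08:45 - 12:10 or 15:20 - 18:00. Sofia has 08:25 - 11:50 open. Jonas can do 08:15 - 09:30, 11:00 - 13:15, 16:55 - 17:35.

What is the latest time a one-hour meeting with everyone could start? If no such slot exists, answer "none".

none

Maria ∩ Uma: 09:30-10:15, 14:10-14:25, 15:45-16:05.
Maria ∩ Uma ∩ Tara: 09:30-10:15, 14:10-14:25.
Maria ∩ Uma ∩ Tara ∩ Quinn: 14:10-14:25.
Maria ∩ Uma ∩ Tara ∩ Quinn ∩ Pita: ∅.
Maria ∩ Uma ∩ Tara ∩ Quinn ∩ Pita ∩ Sofia: ∅.
Maria ∩ Uma ∩ Tara ∩ Quinn ∩ Pita ∩ Sofia ∩ Jonas: ∅.
There is no time when everyone is free.
No common window is at least 60 minutes long.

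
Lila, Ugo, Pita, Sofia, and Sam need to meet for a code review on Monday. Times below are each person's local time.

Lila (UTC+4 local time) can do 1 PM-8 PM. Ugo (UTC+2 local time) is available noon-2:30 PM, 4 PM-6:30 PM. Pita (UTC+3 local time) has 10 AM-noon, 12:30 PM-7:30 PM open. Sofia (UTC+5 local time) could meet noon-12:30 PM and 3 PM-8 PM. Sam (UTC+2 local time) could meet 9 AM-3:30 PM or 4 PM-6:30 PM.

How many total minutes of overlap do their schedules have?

Lila in UTC: 09:00-16:00 (subtract 4h to convert from UTC+4).
Ugo in UTC: 10:00-12:30, 14:00-16:30 (subtract 2h to convert from UTC+2).
Pita in UTC: 07:00-09:00, 09:30-16:30 (subtract 3h to convert from UTC+3).
Sofia in UTC: 07:00-07:30, 10:00-15:00 (subtract 5h to convert from UTC+5).
Sam in UTC: 07:00-13:30, 14:00-16:30 (subtract 2h to convert from UTC+2).
Lila ∩ Ugo: 10:00-12:30, 14:00-16:00.
Lila ∩ Ugo ∩ Pita: 10:00-12:30, 14:00-16:00.
Lila ∩ Ugo ∩ Pita ∩ Sofia: 10:00-12:30, 14:00-15:00.
Lila ∩ Ugo ∩ Pita ∩ Sofia ∩ Sam: 10:00-12:30, 14:00-15:00.
Summing the common windows: 150 + 60 = 210 minutes.

210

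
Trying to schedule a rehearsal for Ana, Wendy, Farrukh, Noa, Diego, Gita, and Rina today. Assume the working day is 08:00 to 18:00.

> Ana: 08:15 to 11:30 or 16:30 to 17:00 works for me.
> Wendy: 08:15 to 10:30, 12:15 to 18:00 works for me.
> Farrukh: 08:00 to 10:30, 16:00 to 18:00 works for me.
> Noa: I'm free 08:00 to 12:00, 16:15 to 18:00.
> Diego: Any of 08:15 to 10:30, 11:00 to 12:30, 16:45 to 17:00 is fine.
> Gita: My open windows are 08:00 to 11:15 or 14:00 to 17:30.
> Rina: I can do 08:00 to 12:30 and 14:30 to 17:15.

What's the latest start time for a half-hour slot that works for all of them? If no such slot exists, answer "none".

Ana ∩ Wendy: 08:15-10:30, 16:30-17:00.
Ana ∩ Wendy ∩ Farrukh: 08:15-10:30, 16:30-17:00.
Ana ∩ Wendy ∩ Farrukh ∩ Noa: 08:15-10:30, 16:30-17:00.
Ana ∩ Wendy ∩ Farrukh ∩ Noa ∩ Diego: 08:15-10:30, 16:45-17:00.
Ana ∩ Wendy ∩ Farrukh ∩ Noa ∩ Diego ∩ Gita: 08:15-10:30, 16:45-17:00.
Ana ∩ Wendy ∩ Farrukh ∩ Noa ∩ Diego ∩ Gita ∩ Rina: 08:15-10:30, 16:45-17:00.
The last common window of at least 30 minutes is 08:15-10:30; a 30-minute meeting can start as late as 10:00 and still end by 10:30.

10:00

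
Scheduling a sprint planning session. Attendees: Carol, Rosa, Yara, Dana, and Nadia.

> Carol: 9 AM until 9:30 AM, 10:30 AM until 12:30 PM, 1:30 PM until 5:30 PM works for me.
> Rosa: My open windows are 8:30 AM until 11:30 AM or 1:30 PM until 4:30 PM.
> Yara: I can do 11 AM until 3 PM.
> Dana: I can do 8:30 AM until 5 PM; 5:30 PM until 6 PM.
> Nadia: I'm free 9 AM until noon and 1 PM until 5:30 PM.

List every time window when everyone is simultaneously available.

11:00-11:30, 13:30-15:00

Carol ∩ Rosa: 09:00-09:30, 10:30-11:30, 13:30-16:30.
Carol ∩ Rosa ∩ Yara: 11:00-11:30, 13:30-15:00.
Carol ∩ Rosa ∩ Yara ∩ Dana: 11:00-11:30, 13:30-15:00.
Carol ∩ Rosa ∩ Yara ∩ Dana ∩ Nadia: 11:00-11:30, 13:30-15:00.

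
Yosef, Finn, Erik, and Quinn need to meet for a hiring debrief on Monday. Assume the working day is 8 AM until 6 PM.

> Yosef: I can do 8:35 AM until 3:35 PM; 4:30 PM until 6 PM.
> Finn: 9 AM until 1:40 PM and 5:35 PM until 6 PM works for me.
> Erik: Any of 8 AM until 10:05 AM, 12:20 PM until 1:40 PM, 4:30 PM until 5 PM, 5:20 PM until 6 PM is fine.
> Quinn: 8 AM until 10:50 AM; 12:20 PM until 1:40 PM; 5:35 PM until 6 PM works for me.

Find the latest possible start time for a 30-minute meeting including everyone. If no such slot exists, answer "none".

Yosef ∩ Finn: 09:00-13:40, 17:35-18:00.
Yosef ∩ Finn ∩ Erik: 09:00-10:05, 12:20-13:40, 17:35-18:00.
Yosef ∩ Finn ∩ Erik ∩ Quinn: 09:00-10:05, 12:20-13:40, 17:35-18:00.
So the common availability across everyone is 09:00-10:05, 12:20-13:40, 17:35-18:00.
The last common window of at least 30 minutes is 12:20-13:40; a 30-minute meeting can start as late as 13:10 and still end by 13:40.

13:10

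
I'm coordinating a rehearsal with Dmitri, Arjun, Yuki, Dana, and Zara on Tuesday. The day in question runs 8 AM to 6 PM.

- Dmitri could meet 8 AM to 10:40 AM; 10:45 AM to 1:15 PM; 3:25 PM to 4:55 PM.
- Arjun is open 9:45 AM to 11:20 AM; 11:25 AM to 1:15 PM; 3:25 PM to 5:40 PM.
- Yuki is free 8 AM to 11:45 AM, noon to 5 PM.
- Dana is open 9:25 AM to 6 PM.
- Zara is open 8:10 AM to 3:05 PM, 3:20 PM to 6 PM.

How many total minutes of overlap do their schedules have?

275

Dmitri ∩ Arjun: 09:45-10:40, 10:45-11:20, 11:25-13:15, 15:25-16:55.
Dmitri ∩ Arjun ∩ Yuki: 09:45-10:40, 10:45-11:20, 11:25-11:45, 12:00-13:15, 15:25-16:55.
Dmitri ∩ Arjun ∩ Yuki ∩ Dana: 09:45-10:40, 10:45-11:20, 11:25-11:45, 12:00-13:15, 15:25-16:55.
Dmitri ∩ Arjun ∩ Yuki ∩ Dana ∩ Zara: 09:45-10:40, 10:45-11:20, 11:25-11:45, 12:00-13:15, 15:25-16:55.
Summing the common windows: 55 + 35 + 20 + 75 + 90 = 275 minutes.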